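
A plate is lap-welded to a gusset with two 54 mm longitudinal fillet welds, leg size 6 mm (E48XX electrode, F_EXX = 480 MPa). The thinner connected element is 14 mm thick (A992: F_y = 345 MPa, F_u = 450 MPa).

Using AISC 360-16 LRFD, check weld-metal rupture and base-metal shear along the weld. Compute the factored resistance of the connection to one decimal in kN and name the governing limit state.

99.0 kN (weld metal governs)

Weld metal: throat = 0.707×6 = 4.242 mm, L = 2×54 = 108 mm. φR_n = 0.75 × 0.6 × 480 × 4.242 × 108 = 99.0 kN.
Base metal shear (14 mm plate): yield φR_n = 1.0×0.6×345×14×108 = 313.0 kN; rupture φR_n = 0.75×0.6×450×14×108 = 306.2 kN; take 306.2 kN (rupture).
Governing: min(99.0, 306.2) = 99.0 kN → weld metal.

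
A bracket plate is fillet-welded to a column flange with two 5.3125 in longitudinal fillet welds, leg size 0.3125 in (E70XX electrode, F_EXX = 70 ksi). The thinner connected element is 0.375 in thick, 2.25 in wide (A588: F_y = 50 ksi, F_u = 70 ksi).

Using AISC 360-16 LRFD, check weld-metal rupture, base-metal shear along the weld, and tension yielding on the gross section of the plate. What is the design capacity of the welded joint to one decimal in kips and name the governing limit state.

38.0 kips (gross-section yield governs)

Weld metal: throat = 0.707×0.3125 = 0.22094 in, L = 2×5.3125 = 10.625 in. φR_n = 0.75 × 0.6 × 70 × 0.22094 × 10.625 = 73.9 kips.
Base metal shear (0.375 in plate): yield φR_n = 1.0×0.6×50×0.375×10.625 = 119.5 kips; rupture φR_n = 0.75×0.6×70×0.375×10.625 = 125.5 kips; take 119.5 kips (yield).
Tension yield (gross): A_g = 2.25×0.375 = 0.84375 in². φR_n = 0.90 × 50 × 0.84375 = 38.0 kips.
Governing: min(73.9, 119.5, 38.0) = 38.0 kips → gross-section yield.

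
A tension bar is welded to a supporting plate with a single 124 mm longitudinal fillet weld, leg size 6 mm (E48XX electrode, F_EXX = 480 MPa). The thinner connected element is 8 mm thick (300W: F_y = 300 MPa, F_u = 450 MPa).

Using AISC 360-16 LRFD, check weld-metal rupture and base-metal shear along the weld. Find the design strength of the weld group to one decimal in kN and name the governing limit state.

Weld metal: throat = 0.707×6 = 4.242 mm, L = 124 mm. φR_n = 0.75 × 0.6 × 480 × 4.242 × 124 = 113.6 kN.
Base metal shear (8 mm plate): yield φR_n = 1.0×0.6×300×8×124 = 178.6 kN; rupture φR_n = 0.75×0.6×450×8×124 = 200.9 kN; take 178.6 kN (yield).
Governing: min(113.6, 178.6) = 113.6 kN → weld metal.

113.6 kN (weld metal governs)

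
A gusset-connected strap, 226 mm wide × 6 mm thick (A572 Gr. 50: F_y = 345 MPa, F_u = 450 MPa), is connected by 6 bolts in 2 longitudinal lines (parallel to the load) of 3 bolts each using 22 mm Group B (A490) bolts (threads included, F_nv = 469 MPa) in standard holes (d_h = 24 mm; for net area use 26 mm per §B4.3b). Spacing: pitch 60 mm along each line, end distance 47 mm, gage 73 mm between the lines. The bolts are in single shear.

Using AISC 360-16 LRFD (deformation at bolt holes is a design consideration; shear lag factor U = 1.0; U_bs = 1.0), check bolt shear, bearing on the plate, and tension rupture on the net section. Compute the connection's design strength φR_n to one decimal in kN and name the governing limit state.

Bolt shear: A_b = π(22)²/4 = 380.13 mm². φR_n = 0.75 × 469 × 380.13 × 6 × 1 = 802.3 kN.
Bearing (6 mm plate, F_u = 450 MPa): end bolts L_c = 47 − 24/2 = 35, R_n = min(1.2×35×6×450, 2.4×22×6×450) = 113.4 kN/bolt; interior L_c = 60 − 24 = 36, R_n = 116.64 kN/bolt. φR_n = 0.75 × (2×113.4 + 4×116.64) = 520.0 kN.
Tension rupture (net): A_n = (226 − 2×26)×6 = 1044 mm² (U = 1.0, A_e = A_n). φR_n = 0.75 × 450 × 1044 = 352.4 kN.
Governing: min(802.3, 520.0, 352.4) = 352.4 kN → net-section rupture.

352.4 kN (net-section rupture governs)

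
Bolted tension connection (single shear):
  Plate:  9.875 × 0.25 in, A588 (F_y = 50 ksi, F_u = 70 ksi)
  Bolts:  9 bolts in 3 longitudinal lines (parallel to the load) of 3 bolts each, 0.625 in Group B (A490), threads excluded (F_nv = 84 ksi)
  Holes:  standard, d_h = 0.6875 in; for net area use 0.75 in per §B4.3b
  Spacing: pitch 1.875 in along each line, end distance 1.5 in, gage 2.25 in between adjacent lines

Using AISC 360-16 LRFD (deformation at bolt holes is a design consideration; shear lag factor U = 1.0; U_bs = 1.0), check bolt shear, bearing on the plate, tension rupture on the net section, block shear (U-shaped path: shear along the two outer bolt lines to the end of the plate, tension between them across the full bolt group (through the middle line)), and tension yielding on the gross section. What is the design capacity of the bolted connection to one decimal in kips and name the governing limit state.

Bolt shear: A_b = π(0.625)²/4 = 0.3068 in². φR_n = 0.75 × 84 × 0.3068 × 9 × 1 = 174.0 kips.
Bearing (0.25 in plate, F_u = 70 ksi): end bolts L_c = 1.5 − 0.6875/2 = 1.15625, R_n = min(1.2×1.15625×0.25×70, 2.4×0.625×0.25×70) = 24.281 kips/bolt; interior L_c = 1.875 − 0.6875 = 1.1875, R_n = 24.938 kips/bolt. φR_n = 0.75 × (3×24.281 + 6×24.938) = 166.9 kips.
Tension rupture (net): A_n = (9.875 − 3×0.75)×0.25 = 1.9063 in² (U = 1.0, A_e = A_n). φR_n = 0.75 × 70 × 1.9063 = 100.1 kips.
Block shear: shear path 2×[1.5+2×1.875] = 2×5.25 in, A_gv = 2.625, A_nv = 2×(5.25 − 2.5×0.75)×0.25 = 1.6875 in²; tension across gage: (4.5 − 2×0.75)×0.25 = 0.75 in². R_n = min(0.6×70×1.6875, 0.6×50×2.625) + 1.0×70×0.75 = min(70.875, 78.75) + 52.5 = 123.38 kips. φR_n = 0.75 × 123.38 = 92.5 kips.
Tension yield (gross): A_g = 9.875×0.25 = 2.4688 in². φR_n = 0.90 × 50 × 2.4688 = 111.1 kips.
Governing: min(174.0, 166.9, 100.1, 92.5, 111.1) = 92.5 kips → block shear.

92.5 kips (block shear governs)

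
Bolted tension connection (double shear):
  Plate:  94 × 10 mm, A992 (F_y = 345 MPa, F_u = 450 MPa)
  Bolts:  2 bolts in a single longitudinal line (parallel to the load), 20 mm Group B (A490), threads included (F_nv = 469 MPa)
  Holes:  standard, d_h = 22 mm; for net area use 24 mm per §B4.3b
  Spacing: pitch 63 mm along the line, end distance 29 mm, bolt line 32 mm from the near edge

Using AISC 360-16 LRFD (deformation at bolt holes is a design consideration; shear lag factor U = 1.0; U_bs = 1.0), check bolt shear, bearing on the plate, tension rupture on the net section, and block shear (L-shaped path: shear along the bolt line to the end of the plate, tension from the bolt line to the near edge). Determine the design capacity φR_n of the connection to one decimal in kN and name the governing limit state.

180.9 kN (block shear governs)

Bolt shear: A_b = π(20)²/4 = 314.16 mm². φR_n = 0.75 × 469 × 314.16 × 2 × 2 = 442.0 kN.
Bearing (10 mm plate, F_u = 450 MPa): end bolts L_c = 29 − 22/2 = 18, R_n = min(1.2×18×10×450, 2.4×20×10×450) = 97.2 kN/bolt; interior L_c = 63 − 22 = 41, R_n = 216 kN/bolt. φR_n = 0.75 × (1×97.2 + 1×216) = 234.9 kN.
Tension rupture (net): A_n = (94 − 1×24)×10 = 700 mm² (U = 1.0, A_e = A_n). φR_n = 0.75 × 450 × 700 = 236.3 kN.
Block shear: shear path 1×[29+1×63] = 1×92 mm, A_gv = 920, A_nv = 1×(92 − 1.5×24)×10 = 560 mm²; tension to near edge: (32 − 0.5×24)×10 = 200 mm². R_n = min(0.6×450×560, 0.6×345×920) + 1.0×450×200 = min(151.2, 190.44) + 90 = 241.2 kN. φR_n = 0.75 × 241.2 = 180.9 kN.
Governing: min(442.0, 234.9, 236.3, 180.9) = 180.9 kN → block shear.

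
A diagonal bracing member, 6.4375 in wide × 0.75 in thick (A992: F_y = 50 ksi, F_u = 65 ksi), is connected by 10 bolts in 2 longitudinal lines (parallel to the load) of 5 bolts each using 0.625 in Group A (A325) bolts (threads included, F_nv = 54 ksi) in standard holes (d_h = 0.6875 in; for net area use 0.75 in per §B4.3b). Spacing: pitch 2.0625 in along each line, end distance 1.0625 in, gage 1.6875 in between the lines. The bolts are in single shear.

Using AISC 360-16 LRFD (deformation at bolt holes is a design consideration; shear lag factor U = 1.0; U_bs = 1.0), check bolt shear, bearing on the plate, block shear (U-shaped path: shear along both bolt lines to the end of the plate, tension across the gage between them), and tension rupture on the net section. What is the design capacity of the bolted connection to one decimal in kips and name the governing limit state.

124.3 kips (bolt shear governs)

Bolt shear: A_b = π(0.625)²/4 = 0.3068 in². φR_n = 0.75 × 54 × 0.3068 × 10 × 1 = 124.3 kips.
Bearing (0.75 in plate, F_u = 65 ksi): end bolts L_c = 1.0625 − 0.6875/2 = 0.71875, R_n = min(1.2×0.71875×0.75×65, 2.4×0.625×0.75×65) = 42.047 kips/bolt; interior L_c = 2.0625 − 0.6875 = 1.375, R_n = 73.125 kips/bolt. φR_n = 0.75 × (2×42.047 + 8×73.125) = 501.8 kips.
Block shear: shear path 2×[1.0625+4×2.0625] = 2×9.3125 in, A_gv = 13.969, A_nv = 2×(9.3125 − 4.5×0.75)×0.75 = 8.9063 in²; tension across gage: (1.6875 − 1×0.75)×0.75 = 0.70313 in². R_n = min(0.6×65×8.9063, 0.6×50×13.969) + 1.0×65×0.70313 = min(347.35, 419.07) + 45.703 = 393.05 kips. φR_n = 0.75 × 393.05 = 294.8 kips.
Tension rupture (net): A_n = (6.4375 − 2×0.75)×0.75 = 3.7031 in² (U = 1.0, A_e = A_n). φR_n = 0.75 × 65 × 3.7031 = 180.5 kips.
Governing: min(124.3, 501.8, 294.8, 180.5) = 124.3 kips → bolt shear.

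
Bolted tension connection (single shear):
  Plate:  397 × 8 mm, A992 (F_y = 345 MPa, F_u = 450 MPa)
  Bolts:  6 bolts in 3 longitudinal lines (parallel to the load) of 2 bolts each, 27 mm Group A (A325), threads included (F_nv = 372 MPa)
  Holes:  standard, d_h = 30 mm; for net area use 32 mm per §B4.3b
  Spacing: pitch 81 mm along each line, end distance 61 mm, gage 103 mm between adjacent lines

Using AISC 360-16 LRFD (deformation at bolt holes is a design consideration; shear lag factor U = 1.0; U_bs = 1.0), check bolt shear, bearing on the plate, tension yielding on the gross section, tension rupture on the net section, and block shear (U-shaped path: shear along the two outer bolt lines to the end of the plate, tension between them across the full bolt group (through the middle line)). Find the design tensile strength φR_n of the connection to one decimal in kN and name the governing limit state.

Bolt shear: A_b = π(27)²/4 = 572.56 mm². φR_n = 0.75 × 372 × 572.56 × 6 × 1 = 958.5 kN.
Bearing (8 mm plate, F_u = 450 MPa): end bolts L_c = 61 − 30/2 = 46, R_n = min(1.2×46×8×450, 2.4×27×8×450) = 198.72 kN/bolt; interior L_c = 81 − 30 = 51, R_n = 220.32 kN/bolt. φR_n = 0.75 × (3×198.72 + 3×220.32) = 942.8 kN.
Tension yield (gross): A_g = 397×8 = 3176 mm². φR_n = 0.90 × 345 × 3176 = 986.1 kN.
Tension rupture (net): A_n = (397 − 3×32)×8 = 2408 mm² (U = 1.0, A_e = A_n). φR_n = 0.75 × 450 × 2408 = 812.7 kN.
Block shear: shear path 2×[61+1×81] = 2×142 mm, A_gv = 2272, A_nv = 2×(142 − 1.5×32)×8 = 1504 mm²; tension across gage: (206 − 2×32)×8 = 1136 mm². R_n = min(0.6×450×1504, 0.6×345×2272) + 1.0×450×1136 = min(406.08, 470.3) + 511.2 = 917.28 kN. φR_n = 0.75 × 917.28 = 688.0 kN.
Governing: min(958.5, 942.8, 986.1, 812.7, 688.0) = 688.0 kN → block shear.

688.0 kN (block shear governs)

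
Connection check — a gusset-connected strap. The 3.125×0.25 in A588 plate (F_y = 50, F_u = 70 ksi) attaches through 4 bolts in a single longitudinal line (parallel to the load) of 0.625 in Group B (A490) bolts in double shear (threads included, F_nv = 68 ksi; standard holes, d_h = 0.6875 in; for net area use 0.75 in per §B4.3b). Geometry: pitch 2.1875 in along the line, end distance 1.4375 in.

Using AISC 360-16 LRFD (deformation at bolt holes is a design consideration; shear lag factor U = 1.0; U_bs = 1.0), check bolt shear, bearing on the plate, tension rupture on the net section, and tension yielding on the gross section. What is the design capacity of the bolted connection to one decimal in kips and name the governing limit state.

Bolt shear: A_b = π(0.625)²/4 = 0.3068 in². φR_n = 0.75 × 68 × 0.3068 × 4 × 2 = 125.2 kips.
Bearing (0.25 in plate, F_u = 70 ksi): end bolts L_c = 1.4375 − 0.6875/2 = 1.09375, R_n = min(1.2×1.09375×0.25×70, 2.4×0.625×0.25×70) = 22.969 kips/bolt; interior L_c = 2.1875 − 0.6875 = 1.5, R_n = 26.25 kips/bolt. φR_n = 0.75 × (1×22.969 + 3×26.25) = 76.3 kips.
Tension rupture (net): A_n = (3.125 − 1×0.75)×0.25 = 0.59375 in² (U = 1.0, A_e = A_n). φR_n = 0.75 × 70 × 0.59375 = 31.2 kips.
Tension yield (gross): A_g = 3.125×0.25 = 0.78125 in². φR_n = 0.90 × 50 × 0.78125 = 35.2 kips.
Governing: min(125.2, 76.3, 31.2, 35.2) = 31.2 kips → net-section rupture.

31.2 kips (net-section rupture governs)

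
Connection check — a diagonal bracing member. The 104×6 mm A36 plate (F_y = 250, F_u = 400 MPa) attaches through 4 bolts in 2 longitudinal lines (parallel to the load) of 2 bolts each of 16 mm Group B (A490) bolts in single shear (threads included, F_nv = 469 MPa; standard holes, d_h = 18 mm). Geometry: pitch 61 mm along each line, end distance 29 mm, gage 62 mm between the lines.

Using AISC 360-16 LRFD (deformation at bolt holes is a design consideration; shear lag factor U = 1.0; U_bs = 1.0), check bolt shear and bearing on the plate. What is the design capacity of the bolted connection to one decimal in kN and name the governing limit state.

224.6 kN (bearing governs)

Bolt shear: A_b = π(16)²/4 = 201.06 mm². φR_n = 0.75 × 469 × 201.06 × 4 × 1 = 282.9 kN.
Bearing (6 mm plate, F_u = 400 MPa): end bolts L_c = 29 − 18/2 = 20, R_n = min(1.2×20×6×400, 2.4×16×6×400) = 57.6 kN/bolt; interior L_c = 61 − 18 = 43, R_n = 92.16 kN/bolt. φR_n = 0.75 × (2×57.6 + 2×92.16) = 224.6 kN.
Governing: min(282.9, 224.6) = 224.6 kN → bearing.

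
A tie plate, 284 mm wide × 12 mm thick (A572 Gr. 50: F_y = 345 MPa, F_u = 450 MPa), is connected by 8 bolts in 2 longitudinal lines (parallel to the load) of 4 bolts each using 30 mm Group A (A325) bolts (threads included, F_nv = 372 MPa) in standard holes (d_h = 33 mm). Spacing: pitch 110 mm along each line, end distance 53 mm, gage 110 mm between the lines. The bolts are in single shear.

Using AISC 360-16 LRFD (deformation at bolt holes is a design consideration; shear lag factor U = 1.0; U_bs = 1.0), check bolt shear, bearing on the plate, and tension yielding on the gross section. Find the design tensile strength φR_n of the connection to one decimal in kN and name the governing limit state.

Bolt shear: A_b = π(30)²/4 = 706.86 mm². φR_n = 0.75 × 372 × 706.86 × 8 × 1 = 1577.7 kN.
Bearing (12 mm plate, F_u = 450 MPa): end bolts L_c = 53 − 33/2 = 36.5, R_n = min(1.2×36.5×12×450, 2.4×30×12×450) = 236.52 kN/bolt; interior L_c = 110 − 33 = 77, R_n = 388.8 kN/bolt. φR_n = 0.75 × (2×236.52 + 6×388.8) = 2104.4 kN.
Tension yield (gross): A_g = 284×12 = 3408 mm². φR_n = 0.90 × 345 × 3408 = 1058.2 kN.
Governing: min(1577.7, 2104.4, 1058.2) = 1058.2 kN → gross-section yield.

1058.2 kN (gross-section yield governs)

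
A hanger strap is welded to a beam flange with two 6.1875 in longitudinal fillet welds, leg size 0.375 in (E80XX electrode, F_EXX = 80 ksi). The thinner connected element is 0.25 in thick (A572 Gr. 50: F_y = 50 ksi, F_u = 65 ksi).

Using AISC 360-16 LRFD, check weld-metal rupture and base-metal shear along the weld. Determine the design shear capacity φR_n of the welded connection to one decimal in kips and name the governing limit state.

Weld metal: throat = 0.707×0.375 = 0.26513 in, L = 2×6.1875 = 12.375 in. φR_n = 0.75 × 0.6 × 80 × 0.26513 × 12.375 = 118.1 kips.
Base metal shear (0.25 in plate): yield φR_n = 1.0×0.6×50×0.25×12.375 = 92.8 kips; rupture φR_n = 0.75×0.6×65×0.25×12.375 = 90.5 kips; take 90.5 kips (rupture).
Governing: min(118.1, 90.5) = 90.5 kips → base-metal shear.

90.5 kips (base-metal shear governs)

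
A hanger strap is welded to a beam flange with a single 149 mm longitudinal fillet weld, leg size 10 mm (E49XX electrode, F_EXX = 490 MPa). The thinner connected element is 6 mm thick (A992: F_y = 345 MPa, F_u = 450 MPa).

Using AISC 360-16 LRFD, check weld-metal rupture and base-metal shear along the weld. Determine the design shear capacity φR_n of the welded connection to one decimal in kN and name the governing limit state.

Weld metal: throat = 0.707×10 = 7.07 mm, L = 149 mm. φR_n = 0.75 × 0.6 × 490 × 7.07 × 149 = 232.3 kN.
Base metal shear (6 mm plate): yield φR_n = 1.0×0.6×345×6×149 = 185.1 kN; rupture φR_n = 0.75×0.6×450×6×149 = 181.0 kN; take 181.0 kN (rupture).
Governing: min(232.3, 181.0) = 181.0 kN → base-metal shear.

181.0 kN (base-metal shear governs)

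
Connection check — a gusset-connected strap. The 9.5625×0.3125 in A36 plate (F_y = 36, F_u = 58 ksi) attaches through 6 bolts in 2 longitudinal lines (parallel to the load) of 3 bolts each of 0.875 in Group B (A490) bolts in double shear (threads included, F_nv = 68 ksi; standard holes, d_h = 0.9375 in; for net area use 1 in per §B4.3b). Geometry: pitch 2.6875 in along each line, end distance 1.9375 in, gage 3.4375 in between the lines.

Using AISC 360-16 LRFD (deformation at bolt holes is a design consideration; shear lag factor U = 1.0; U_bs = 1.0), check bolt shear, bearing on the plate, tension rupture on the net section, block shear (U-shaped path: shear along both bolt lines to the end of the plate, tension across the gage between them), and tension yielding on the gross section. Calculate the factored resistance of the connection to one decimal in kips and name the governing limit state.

Bolt shear: A_b = π(0.875)²/4 = 0.60132 in². φR_n = 0.75 × 68 × 0.60132 × 6 × 2 = 368.0 kips.
Bearing (0.3125 in plate, F_u = 58 ksi): end bolts L_c = 1.9375 − 0.9375/2 = 1.46875, R_n = min(1.2×1.46875×0.3125×58, 2.4×0.875×0.3125×58) = 31.945 kips/bolt; interior L_c = 2.6875 − 0.9375 = 1.75, R_n = 38.063 kips/bolt. φR_n = 0.75 × (2×31.945 + 4×38.063) = 162.1 kips.
Tension rupture (net): A_n = (9.5625 − 2×1)×0.3125 = 2.3633 in² (U = 1.0, A_e = A_n). φR_n = 0.75 × 58 × 2.3633 = 102.8 kips.
Block shear: shear path 2×[1.9375+2×2.6875] = 2×7.3125 in, A_gv = 4.5703, A_nv = 2×(7.3125 − 2.5×1)×0.3125 = 3.0078 in²; tension across gage: (3.4375 − 1×1)×0.3125 = 0.76172 in². R_n = min(0.6×58×3.0078, 0.6×36×4.5703) + 1.0×58×0.76172 = min(104.67, 98.718) + 44.18 = 142.9 kips. φR_n = 0.75 × 142.9 = 107.2 kips.
Tension yield (gross): A_g = 9.5625×0.3125 = 2.9883 in². φR_n = 0.90 × 36 × 2.9883 = 96.8 kips.
Governing: min(368.0, 162.1, 102.8, 107.2, 96.8) = 96.8 kips → gross-section yield.

96.8 kips (gross-section yield governs)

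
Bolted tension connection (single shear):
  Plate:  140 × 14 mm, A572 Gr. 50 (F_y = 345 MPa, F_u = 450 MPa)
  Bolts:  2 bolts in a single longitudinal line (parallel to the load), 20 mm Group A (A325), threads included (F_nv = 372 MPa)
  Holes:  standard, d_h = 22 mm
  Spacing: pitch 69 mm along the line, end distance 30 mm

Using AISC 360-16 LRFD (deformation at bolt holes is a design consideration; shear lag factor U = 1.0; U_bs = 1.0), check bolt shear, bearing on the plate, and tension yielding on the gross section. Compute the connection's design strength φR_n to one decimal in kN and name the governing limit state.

175.3 kN (bolt shear governs)

Bolt shear: A_b = π(20)²/4 = 314.16 mm². φR_n = 0.75 × 372 × 314.16 × 2 × 1 = 175.3 kN.
Bearing (14 mm plate, F_u = 450 MPa): end bolts L_c = 30 − 22/2 = 19, R_n = min(1.2×19×14×450, 2.4×20×14×450) = 143.64 kN/bolt; interior L_c = 69 − 22 = 47, R_n = 302.4 kN/bolt. φR_n = 0.75 × (1×143.64 + 1×302.4) = 334.5 kN.
Tension yield (gross): A_g = 140×14 = 1960 mm². φR_n = 0.90 × 345 × 1960 = 608.6 kN.
Governing: min(175.3, 334.5, 608.6) = 175.3 kN → bolt shear.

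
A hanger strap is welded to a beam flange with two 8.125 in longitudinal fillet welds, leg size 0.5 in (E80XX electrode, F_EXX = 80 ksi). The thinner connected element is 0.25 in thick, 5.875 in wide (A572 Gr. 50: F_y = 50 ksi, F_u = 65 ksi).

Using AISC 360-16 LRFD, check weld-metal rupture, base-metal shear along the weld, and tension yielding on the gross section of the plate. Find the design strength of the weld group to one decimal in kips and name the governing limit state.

Weld metal: throat = 0.707×0.5 = 0.3535 in, L = 2×8.125 = 16.25 in. φR_n = 0.75 × 0.6 × 80 × 0.3535 × 16.25 = 206.8 kips.
Base metal shear (0.25 in plate): yield φR_n = 1.0×0.6×50×0.25×16.25 = 121.9 kips; rupture φR_n = 0.75×0.6×65×0.25×16.25 = 118.8 kips; take 118.8 kips (rupture).
Tension yield (gross): A_g = 5.875×0.25 = 1.4688 in². φR_n = 0.90 × 50 × 1.4688 = 66.1 kips.
Governing: min(206.8, 118.8, 66.1) = 66.1 kips → gross-section yield.

66.1 kips (gross-section yield governs)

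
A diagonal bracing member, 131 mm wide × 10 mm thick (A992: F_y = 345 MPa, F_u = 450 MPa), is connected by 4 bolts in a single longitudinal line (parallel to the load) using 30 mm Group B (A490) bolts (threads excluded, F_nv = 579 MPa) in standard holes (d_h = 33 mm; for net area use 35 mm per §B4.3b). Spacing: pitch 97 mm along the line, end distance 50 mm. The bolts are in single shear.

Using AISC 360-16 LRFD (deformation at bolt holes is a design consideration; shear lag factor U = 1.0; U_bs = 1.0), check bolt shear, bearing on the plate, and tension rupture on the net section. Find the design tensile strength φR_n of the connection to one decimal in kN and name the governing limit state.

Bolt shear: A_b = π(30)²/4 = 706.86 mm². φR_n = 0.75 × 579 × 706.86 × 4 × 1 = 1227.8 kN.
Bearing (10 mm plate, F_u = 450 MPa): end bolts L_c = 50 − 33/2 = 33.5, R_n = min(1.2×33.5×10×450, 2.4×30×10×450) = 180.9 kN/bolt; interior L_c = 97 − 33 = 64, R_n = 324 kN/bolt. φR_n = 0.75 × (1×180.9 + 3×324) = 864.7 kN.
Tension rupture (net): A_n = (131 − 1×35)×10 = 960 mm² (U = 1.0, A_e = A_n). φR_n = 0.75 × 450 × 960 = 324.0 kN.
Governing: min(1227.8, 864.7, 324.0) = 324.0 kN → net-section rupture.

324.0 kN (net-section rupture governs)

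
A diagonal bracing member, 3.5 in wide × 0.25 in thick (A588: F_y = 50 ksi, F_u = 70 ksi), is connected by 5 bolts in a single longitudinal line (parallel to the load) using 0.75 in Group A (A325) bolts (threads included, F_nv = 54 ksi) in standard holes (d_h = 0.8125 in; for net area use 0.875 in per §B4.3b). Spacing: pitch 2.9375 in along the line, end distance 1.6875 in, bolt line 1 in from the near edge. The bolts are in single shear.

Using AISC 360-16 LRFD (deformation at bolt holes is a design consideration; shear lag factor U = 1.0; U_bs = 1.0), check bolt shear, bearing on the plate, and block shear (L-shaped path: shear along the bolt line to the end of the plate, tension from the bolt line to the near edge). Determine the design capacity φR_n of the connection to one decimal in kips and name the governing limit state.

82.2 kips (block shear governs)

Bolt shear: A_b = π(0.75)²/4 = 0.44179 in². φR_n = 0.75 × 54 × 0.44179 × 5 × 1 = 89.5 kips.
Bearing (0.25 in plate, F_u = 70 ksi): end bolts L_c = 1.6875 − 0.8125/2 = 1.28125, R_n = min(1.2×1.28125×0.25×70, 2.4×0.75×0.25×70) = 26.906 kips/bolt; interior L_c = 2.9375 − 0.8125 = 2.125, R_n = 31.5 kips/bolt. φR_n = 0.75 × (1×26.906 + 4×31.5) = 114.7 kips.
Block shear: shear path 1×[1.6875+4×2.9375] = 1×13.4375 in, A_gv = 3.3594, A_nv = 1×(13.4375 − 4.5×0.875)×0.25 = 2.375 in²; tension to near edge: (1 − 0.5×0.875)×0.25 = 0.14063 in². R_n = min(0.6×70×2.375, 0.6×50×3.3594) + 1.0×70×0.14063 = min(99.75, 100.78) + 9.8441 = 109.59 kips. φR_n = 0.75 × 109.59 = 82.2 kips.
Governing: min(89.5, 114.7, 82.2) = 82.2 kips → block shear.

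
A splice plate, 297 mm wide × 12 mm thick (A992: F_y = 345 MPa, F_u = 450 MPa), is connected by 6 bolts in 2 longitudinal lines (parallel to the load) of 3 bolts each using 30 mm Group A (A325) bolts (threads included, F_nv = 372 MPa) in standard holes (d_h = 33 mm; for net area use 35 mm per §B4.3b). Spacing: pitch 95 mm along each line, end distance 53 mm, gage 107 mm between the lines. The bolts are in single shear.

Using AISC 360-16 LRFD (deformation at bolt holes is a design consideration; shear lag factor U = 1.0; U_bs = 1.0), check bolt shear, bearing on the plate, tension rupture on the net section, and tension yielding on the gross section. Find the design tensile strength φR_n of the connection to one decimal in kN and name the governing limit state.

919.4 kN (net-section rupture governs)

Bolt shear: A_b = π(30)²/4 = 706.86 mm². φR_n = 0.75 × 372 × 706.86 × 6 × 1 = 1183.3 kN.
Bearing (12 mm plate, F_u = 450 MPa): end bolts L_c = 53 − 33/2 = 36.5, R_n = min(1.2×36.5×12×450, 2.4×30×12×450) = 236.52 kN/bolt; interior L_c = 95 − 33 = 62, R_n = 388.8 kN/bolt. φR_n = 0.75 × (2×236.52 + 4×388.8) = 1521.2 kN.
Tension rupture (net): A_n = (297 − 2×35)×12 = 2724 mm² (U = 1.0, A_e = A_n). φR_n = 0.75 × 450 × 2724 = 919.4 kN.
Tension yield (gross): A_g = 297×12 = 3564 mm². φR_n = 0.90 × 345 × 3564 = 1106.6 kN.
Governing: min(1183.3, 1521.2, 919.4, 1106.6) = 919.4 kN → net-section rupture.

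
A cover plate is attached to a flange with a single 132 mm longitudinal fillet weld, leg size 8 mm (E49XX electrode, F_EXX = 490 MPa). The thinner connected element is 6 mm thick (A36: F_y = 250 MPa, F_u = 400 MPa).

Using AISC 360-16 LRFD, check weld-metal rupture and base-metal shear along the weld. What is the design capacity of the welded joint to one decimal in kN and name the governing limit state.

118.8 kN (base-metal shear governs)

Weld metal: throat = 0.707×8 = 5.656 mm, L = 132 mm. φR_n = 0.75 × 0.6 × 490 × 5.656 × 132 = 164.6 kN.
Base metal shear (6 mm plate): yield φR_n = 1.0×0.6×250×6×132 = 118.8 kN; rupture φR_n = 0.75×0.6×400×6×132 = 142.6 kN; take 118.8 kN (yield).
Governing: min(164.6, 118.8) = 118.8 kN → base-metal shear.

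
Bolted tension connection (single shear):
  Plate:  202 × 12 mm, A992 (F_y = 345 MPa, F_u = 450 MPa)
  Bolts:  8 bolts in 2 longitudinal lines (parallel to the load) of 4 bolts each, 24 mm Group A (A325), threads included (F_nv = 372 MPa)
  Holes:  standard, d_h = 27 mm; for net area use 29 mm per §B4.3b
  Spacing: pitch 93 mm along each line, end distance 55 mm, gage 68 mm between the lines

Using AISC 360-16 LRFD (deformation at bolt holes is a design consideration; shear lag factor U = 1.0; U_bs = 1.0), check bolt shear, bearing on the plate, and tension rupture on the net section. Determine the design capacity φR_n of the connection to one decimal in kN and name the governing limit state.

583.2 kN (net-section rupture governs)

Bolt shear: A_b = π(24)²/4 = 452.39 mm². φR_n = 0.75 × 372 × 452.39 × 8 × 1 = 1009.7 kN.
Bearing (12 mm plate, F_u = 450 MPa): end bolts L_c = 55 − 27/2 = 41.5, R_n = min(1.2×41.5×12×450, 2.4×24×12×450) = 268.92 kN/bolt; interior L_c = 93 − 27 = 66, R_n = 311.04 kN/bolt. φR_n = 0.75 × (2×268.92 + 6×311.04) = 1803.1 kN.
Tension rupture (net): A_n = (202 − 2×29)×12 = 1728 mm² (U = 1.0, A_e = A_n). φR_n = 0.75 × 450 × 1728 = 583.2 kN.
Governing: min(1009.7, 1803.1, 583.2) = 583.2 kN → net-section rupture.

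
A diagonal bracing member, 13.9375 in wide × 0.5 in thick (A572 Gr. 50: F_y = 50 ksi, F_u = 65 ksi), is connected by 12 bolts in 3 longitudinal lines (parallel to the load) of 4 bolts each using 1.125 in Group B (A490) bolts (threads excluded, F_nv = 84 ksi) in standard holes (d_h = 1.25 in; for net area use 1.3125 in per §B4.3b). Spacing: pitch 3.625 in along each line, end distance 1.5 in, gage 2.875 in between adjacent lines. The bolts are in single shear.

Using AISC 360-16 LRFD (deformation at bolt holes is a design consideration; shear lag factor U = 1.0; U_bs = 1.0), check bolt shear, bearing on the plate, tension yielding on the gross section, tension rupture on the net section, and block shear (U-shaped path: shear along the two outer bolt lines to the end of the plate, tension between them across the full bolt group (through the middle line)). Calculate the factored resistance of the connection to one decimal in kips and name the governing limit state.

Bolt shear: A_b = π(1.125)²/4 = 0.99402 in². φR_n = 0.75 × 84 × 0.99402 × 12 × 1 = 751.5 kips.
Bearing (0.5 in plate, F_u = 65 ksi): end bolts L_c = 1.5 − 1.25/2 = 0.875, R_n = min(1.2×0.875×0.5×65, 2.4×1.125×0.5×65) = 34.125 kips/bolt; interior L_c = 3.625 − 1.25 = 2.375, R_n = 87.75 kips/bolt. φR_n = 0.75 × (3×34.125 + 9×87.75) = 669.1 kips.
Tension yield (gross): A_g = 13.9375×0.5 = 6.9688 in². φR_n = 0.90 × 50 × 6.9688 = 313.6 kips.
Tension rupture (net): A_n = (13.9375 − 3×1.3125)×0.5 = 5 in² (U = 1.0, A_e = A_n). φR_n = 0.75 × 65 × 5 = 243.8 kips.
Block shear: shear path 2×[1.5+3×3.625] = 2×12.375 in, A_gv = 12.375, A_nv = 2×(12.375 − 3.5×1.3125)×0.5 = 7.7813 in²; tension across gage: (5.75 − 2×1.3125)×0.5 = 1.5625 in². R_n = min(0.6×65×7.7813, 0.6×50×12.375) + 1.0×65×1.5625 = min(303.47, 371.25) + 101.56 = 405.03 kips. φR_n = 0.75 × 405.03 = 303.8 kips.
Governing: min(751.5, 669.1, 313.6, 243.8, 303.8) = 243.8 kips → net-section rupture.

243.8 kips (net-section rupture governs)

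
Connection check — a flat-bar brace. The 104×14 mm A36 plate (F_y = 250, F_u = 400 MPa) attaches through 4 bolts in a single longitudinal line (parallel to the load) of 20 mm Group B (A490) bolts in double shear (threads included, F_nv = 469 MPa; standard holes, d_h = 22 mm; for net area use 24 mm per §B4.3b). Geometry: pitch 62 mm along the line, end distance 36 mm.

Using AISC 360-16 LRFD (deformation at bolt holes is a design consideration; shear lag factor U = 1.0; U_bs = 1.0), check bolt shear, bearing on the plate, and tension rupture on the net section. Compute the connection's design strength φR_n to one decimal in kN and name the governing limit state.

336.0 kN (net-section rupture governs)

Bolt shear: A_b = π(20)²/4 = 314.16 mm². φR_n = 0.75 × 469 × 314.16 × 4 × 2 = 884.0 kN.
Bearing (14 mm plate, F_u = 400 MPa): end bolts L_c = 36 − 22/2 = 25, R_n = min(1.2×25×14×400, 2.4×20×14×400) = 168 kN/bolt; interior L_c = 62 − 22 = 40, R_n = 268.8 kN/bolt. φR_n = 0.75 × (1×168 + 3×268.8) = 730.8 kN.
Tension rupture (net): A_n = (104 − 1×24)×14 = 1120 mm² (U = 1.0, A_e = A_n). φR_n = 0.75 × 400 × 1120 = 336.0 kN.
Governing: min(884.0, 730.8, 336.0) = 336.0 kN → net-section rupture.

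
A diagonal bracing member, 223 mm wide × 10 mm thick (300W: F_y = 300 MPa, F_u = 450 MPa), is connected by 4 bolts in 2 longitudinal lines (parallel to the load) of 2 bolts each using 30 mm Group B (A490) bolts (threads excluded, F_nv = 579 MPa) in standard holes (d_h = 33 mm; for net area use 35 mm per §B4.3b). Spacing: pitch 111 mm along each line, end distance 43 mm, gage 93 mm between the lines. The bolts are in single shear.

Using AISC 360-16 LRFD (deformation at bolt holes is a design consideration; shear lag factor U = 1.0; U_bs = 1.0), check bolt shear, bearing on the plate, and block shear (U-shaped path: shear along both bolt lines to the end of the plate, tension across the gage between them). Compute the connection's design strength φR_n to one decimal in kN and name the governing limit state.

606.8 kN (block shear governs)

Bolt shear: A_b = π(30)²/4 = 706.86 mm². φR_n = 0.75 × 579 × 706.86 × 4 × 1 = 1227.8 kN.
Bearing (10 mm plate, F_u = 450 MPa): end bolts L_c = 43 − 33/2 = 26.5, R_n = min(1.2×26.5×10×450, 2.4×30×10×450) = 143.1 kN/bolt; interior L_c = 111 − 33 = 78, R_n = 324 kN/bolt. φR_n = 0.75 × (2×143.1 + 2×324) = 700.7 kN.
Block shear: shear path 2×[43+1×111] = 2×154 mm, A_gv = 3080, A_nv = 2×(154 − 1.5×35)×10 = 2030 mm²; tension across gage: (93 − 1×35)×10 = 580 mm². R_n = min(0.6×450×2030, 0.6×300×3080) + 1.0×450×580 = min(548.1, 554.4) + 261 = 809.1 kN. φR_n = 0.75 × 809.1 = 606.8 kN.
Governing: min(1227.8, 700.7, 606.8) = 606.8 kN → block shear.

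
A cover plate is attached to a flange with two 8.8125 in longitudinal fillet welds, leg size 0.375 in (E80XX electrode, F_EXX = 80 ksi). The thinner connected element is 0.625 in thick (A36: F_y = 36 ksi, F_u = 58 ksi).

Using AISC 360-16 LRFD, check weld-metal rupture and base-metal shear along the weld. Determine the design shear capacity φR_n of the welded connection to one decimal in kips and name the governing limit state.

168.2 kips (weld metal governs)

Weld metal: throat = 0.707×0.375 = 0.26513 in, L = 2×8.8125 = 17.625 in. φR_n = 0.75 × 0.6 × 80 × 0.26513 × 17.625 = 168.2 kips.
Base metal shear (0.625 in plate): yield φR_n = 1.0×0.6×36×0.625×17.625 = 237.9 kips; rupture φR_n = 0.75×0.6×58×0.625×17.625 = 287.5 kips; take 237.9 kips (yield).
Governing: min(168.2, 237.9) = 168.2 kips → weld metal.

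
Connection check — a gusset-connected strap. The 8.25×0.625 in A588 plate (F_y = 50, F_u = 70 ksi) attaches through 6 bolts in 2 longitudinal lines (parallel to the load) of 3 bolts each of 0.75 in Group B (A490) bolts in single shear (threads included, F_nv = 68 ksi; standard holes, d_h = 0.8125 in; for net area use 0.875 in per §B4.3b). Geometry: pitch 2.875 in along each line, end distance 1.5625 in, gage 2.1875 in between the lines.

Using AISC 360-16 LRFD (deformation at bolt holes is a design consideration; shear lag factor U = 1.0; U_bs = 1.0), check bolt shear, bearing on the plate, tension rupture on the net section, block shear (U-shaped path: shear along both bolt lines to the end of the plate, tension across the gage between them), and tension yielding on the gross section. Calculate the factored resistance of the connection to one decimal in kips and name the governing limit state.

Bolt shear: A_b = π(0.75)²/4 = 0.44179 in². φR_n = 0.75 × 68 × 0.44179 × 6 × 1 = 135.2 kips.
Bearing (0.625 in plate, F_u = 70 ksi): end bolts L_c = 1.5625 − 0.8125/2 = 1.15625, R_n = min(1.2×1.15625×0.625×70, 2.4×0.75×0.625×70) = 60.703 kips/bolt; interior L_c = 2.875 − 0.8125 = 2.0625, R_n = 78.75 kips/bolt. φR_n = 0.75 × (2×60.703 + 4×78.75) = 327.3 kips.
Tension rupture (net): A_n = (8.25 − 2×0.875)×0.625 = 4.0625 in² (U = 1.0, A_e = A_n). φR_n = 0.75 × 70 × 4.0625 = 213.3 kips.
Block shear: shear path 2×[1.5625+2×2.875] = 2×7.3125 in, A_gv = 9.1406, A_nv = 2×(7.3125 − 2.5×0.875)×0.625 = 6.4063 in²; tension across gage: (2.1875 − 1×0.875)×0.625 = 0.82031 in². R_n = min(0.6×70×6.4063, 0.6×50×9.1406) + 1.0×70×0.82031 = min(269.06, 274.22) + 57.422 = 326.48 kips. φR_n = 0.75 × 326.48 = 244.9 kips.
Tension yield (gross): A_g = 8.25×0.625 = 5.1563 in². φR_n = 0.90 × 50 × 5.1563 = 232.0 kips.
Governing: min(135.2, 327.3, 213.3, 244.9, 232.0) = 135.2 kips → bolt shear.

135.2 kips (bolt shear governs)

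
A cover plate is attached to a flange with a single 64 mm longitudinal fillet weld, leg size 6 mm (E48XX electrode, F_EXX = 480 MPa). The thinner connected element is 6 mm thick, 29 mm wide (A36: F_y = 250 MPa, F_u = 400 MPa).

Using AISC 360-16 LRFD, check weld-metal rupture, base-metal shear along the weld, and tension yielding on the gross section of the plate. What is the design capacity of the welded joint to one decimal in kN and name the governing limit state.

39.2 kN (gross-section yield governs)

Weld metal: throat = 0.707×6 = 4.242 mm, L = 64 mm. φR_n = 0.75 × 0.6 × 480 × 4.242 × 64 = 58.6 kN.
Base metal shear (6 mm plate): yield φR_n = 1.0×0.6×250×6×64 = 57.6 kN; rupture φR_n = 0.75×0.6×400×6×64 = 69.1 kN; take 57.6 kN (yield).
Tension yield (gross): A_g = 29×6 = 174 mm². φR_n = 0.90 × 250 × 174 = 39.2 kN.
Governing: min(58.6, 57.6, 39.2) = 39.2 kN → gross-section yield.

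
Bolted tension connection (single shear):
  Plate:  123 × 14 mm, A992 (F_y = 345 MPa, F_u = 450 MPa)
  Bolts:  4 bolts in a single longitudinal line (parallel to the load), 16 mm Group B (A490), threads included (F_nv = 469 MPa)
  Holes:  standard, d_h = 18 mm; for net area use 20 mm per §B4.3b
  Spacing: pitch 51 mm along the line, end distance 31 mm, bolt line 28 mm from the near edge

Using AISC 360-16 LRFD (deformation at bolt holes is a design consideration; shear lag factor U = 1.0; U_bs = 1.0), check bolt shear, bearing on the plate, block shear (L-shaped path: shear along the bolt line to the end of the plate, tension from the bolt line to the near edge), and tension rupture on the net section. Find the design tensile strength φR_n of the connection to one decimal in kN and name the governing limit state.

282.9 kN (bolt shear governs)

Bolt shear: A_b = π(16)²/4 = 201.06 mm². φR_n = 0.75 × 469 × 201.06 × 4 × 1 = 282.9 kN.
Bearing (14 mm plate, F_u = 450 MPa): end bolts L_c = 31 − 18/2 = 22, R_n = min(1.2×22×14×450, 2.4×16×14×450) = 166.32 kN/bolt; interior L_c = 51 − 18 = 33, R_n = 241.92 kN/bolt. φR_n = 0.75 × (1×166.32 + 3×241.92) = 669.1 kN.
Block shear: shear path 1×[31+3×51] = 1×184 mm, A_gv = 2576, A_nv = 1×(184 − 3.5×20)×14 = 1596 mm²; tension to near edge: (28 − 0.5×20)×14 = 252 mm². R_n = min(0.6×450×1596, 0.6×345×2576) + 1.0×450×252 = min(430.92, 533.23) + 113.4 = 544.32 kN. φR_n = 0.75 × 544.32 = 408.2 kN.
Tension rupture (net): A_n = (123 − 1×20)×14 = 1442 mm² (U = 1.0, A_e = A_n). φR_n = 0.75 × 450 × 1442 = 486.7 kN.
Governing: min(282.9, 669.1, 408.2, 486.7) = 282.9 kN → bolt shear.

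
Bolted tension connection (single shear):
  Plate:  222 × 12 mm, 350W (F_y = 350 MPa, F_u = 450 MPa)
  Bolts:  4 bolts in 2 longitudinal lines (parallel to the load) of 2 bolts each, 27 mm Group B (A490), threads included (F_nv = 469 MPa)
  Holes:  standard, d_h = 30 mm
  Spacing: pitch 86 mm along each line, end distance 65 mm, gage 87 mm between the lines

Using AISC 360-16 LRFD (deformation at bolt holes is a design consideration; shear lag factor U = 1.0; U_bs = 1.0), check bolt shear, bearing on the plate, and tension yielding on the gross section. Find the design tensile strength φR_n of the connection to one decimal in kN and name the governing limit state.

Bolt shear: A_b = π(27)²/4 = 572.56 mm². φR_n = 0.75 × 469 × 572.56 × 4 × 1 = 805.6 kN.
Bearing (12 mm plate, F_u = 450 MPa): end bolts L_c = 65 − 30/2 = 50, R_n = min(1.2×50×12×450, 2.4×27×12×450) = 324 kN/bolt; interior L_c = 86 − 30 = 56, R_n = 349.92 kN/bolt. φR_n = 0.75 × (2×324 + 2×349.92) = 1010.9 kN.
Tension yield (gross): A_g = 222×12 = 2664 mm². φR_n = 0.90 × 350 × 2664 = 839.2 kN.
Governing: min(805.6, 1010.9, 839.2) = 805.6 kN → bolt shear.

805.6 kN (bolt shear governs)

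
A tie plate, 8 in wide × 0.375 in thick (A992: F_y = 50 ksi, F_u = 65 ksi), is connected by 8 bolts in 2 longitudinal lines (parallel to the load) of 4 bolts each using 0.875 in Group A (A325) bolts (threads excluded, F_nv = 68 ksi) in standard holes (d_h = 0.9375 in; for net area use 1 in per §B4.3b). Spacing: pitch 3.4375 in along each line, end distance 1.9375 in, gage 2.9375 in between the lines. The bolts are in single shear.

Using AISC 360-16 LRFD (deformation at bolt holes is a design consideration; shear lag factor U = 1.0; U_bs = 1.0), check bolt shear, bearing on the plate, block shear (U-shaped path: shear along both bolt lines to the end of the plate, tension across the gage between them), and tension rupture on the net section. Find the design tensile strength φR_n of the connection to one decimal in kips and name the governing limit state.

109.7 kips (net-section rupture governs)

Bolt shear: A_b = π(0.875)²/4 = 0.60132 in². φR_n = 0.75 × 68 × 0.60132 × 8 × 1 = 245.3 kips.
Bearing (0.375 in plate, F_u = 65 ksi): end bolts L_c = 1.9375 − 0.9375/2 = 1.46875, R_n = min(1.2×1.46875×0.375×65, 2.4×0.875×0.375×65) = 42.961 kips/bolt; interior L_c = 3.4375 − 0.9375 = 2.5, R_n = 51.188 kips/bolt. φR_n = 0.75 × (2×42.961 + 6×51.188) = 294.8 kips.
Block shear: shear path 2×[1.9375+3×3.4375] = 2×12.25 in, A_gv = 9.1875, A_nv = 2×(12.25 − 3.5×1)×0.375 = 6.5625 in²; tension across gage: (2.9375 − 1×1)×0.375 = 0.72656 in². R_n = min(0.6×65×6.5625, 0.6×50×9.1875) + 1.0×65×0.72656 = min(255.94, 275.63) + 47.226 = 303.17 kips. φR_n = 0.75 × 303.17 = 227.4 kips.
Tension rupture (net): A_n = (8 − 2×1)×0.375 = 2.25 in² (U = 1.0, A_e = A_n). φR_n = 0.75 × 65 × 2.25 = 109.7 kips.
Governing: min(245.3, 294.8, 227.4, 109.7) = 109.7 kips → net-section rupture.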